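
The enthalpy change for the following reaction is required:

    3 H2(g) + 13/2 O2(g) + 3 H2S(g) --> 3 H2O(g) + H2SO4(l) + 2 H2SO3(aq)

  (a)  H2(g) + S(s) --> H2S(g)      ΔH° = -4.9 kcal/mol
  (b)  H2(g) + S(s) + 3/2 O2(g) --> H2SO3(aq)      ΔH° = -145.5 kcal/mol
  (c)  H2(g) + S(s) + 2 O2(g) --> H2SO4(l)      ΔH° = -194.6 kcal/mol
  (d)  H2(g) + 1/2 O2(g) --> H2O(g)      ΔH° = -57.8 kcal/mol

(a) reversed and × 3 (reverse to put H2S(g) on the reactant side; scale by 3 for the 3 H2S(g)): (-3)·(-4.9) = +14.7 kcal/mol
(b) × 2 (×2 to match 2 H2SO3(aq) in the target): (2)·(-145.5) = -291.0 kcal/mol
(c) as written (H2SO4(l) already on the product side): -194.6 kcal/mol
(d) × 3 (scale by 3 for the 3 H2O(g)): (3)·(-57.8) = -173.4 kcal/mol
Summing the manipulated equations, ΔH° = (-3)·(-4.9) + (2)·(-145.5) + (1)·(-194.6) + (3)·(-57.8) = -644.3 kcal/mol

ΔH° = -644.3 kcal/mol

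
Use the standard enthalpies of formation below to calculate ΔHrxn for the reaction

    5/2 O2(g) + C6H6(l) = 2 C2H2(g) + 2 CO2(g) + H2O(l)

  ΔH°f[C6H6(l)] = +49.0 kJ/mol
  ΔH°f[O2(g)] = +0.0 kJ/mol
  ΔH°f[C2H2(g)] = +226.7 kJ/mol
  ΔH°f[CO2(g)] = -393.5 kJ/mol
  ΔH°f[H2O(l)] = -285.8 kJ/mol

ΔHrxn = -668.4 kJ/mol

Products: 2·(+226.7) + 2·(-393.5) + 1·(-285.8) = -619.4
Reactants: 5/2·(+0.0) + 1·(+49.0) = +49.0
ΔHrxn = (-619.4) − (+49.0) = -668.4 kJ/mol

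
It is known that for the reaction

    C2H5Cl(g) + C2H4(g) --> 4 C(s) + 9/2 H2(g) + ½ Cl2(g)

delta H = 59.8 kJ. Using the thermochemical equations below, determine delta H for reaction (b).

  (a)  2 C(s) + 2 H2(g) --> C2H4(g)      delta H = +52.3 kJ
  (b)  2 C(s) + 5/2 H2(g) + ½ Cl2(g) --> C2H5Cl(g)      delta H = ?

delta H = -112.1 kJ

(a) reversed: -52.3 kJ
(b) reversed: contributes −x
+59.8 = (-52.3) − x
x = (+59.8 − (-52.3)) / (-1) = -112.1 kJ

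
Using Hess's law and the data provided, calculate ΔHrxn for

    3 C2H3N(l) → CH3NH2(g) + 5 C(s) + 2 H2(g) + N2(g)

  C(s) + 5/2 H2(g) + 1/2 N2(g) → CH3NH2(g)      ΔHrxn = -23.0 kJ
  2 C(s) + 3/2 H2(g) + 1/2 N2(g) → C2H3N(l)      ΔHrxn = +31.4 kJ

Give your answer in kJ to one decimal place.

ΔHrxn = -117.2 kJ

equation 1 as written: -23.0 kJ
equation 2 reversed and × 3: (-3)·(+31.4) = -94.2 kJ
Combining the equations, ΔHrxn = (-23.0) + (-94.2) = -117.2 kJ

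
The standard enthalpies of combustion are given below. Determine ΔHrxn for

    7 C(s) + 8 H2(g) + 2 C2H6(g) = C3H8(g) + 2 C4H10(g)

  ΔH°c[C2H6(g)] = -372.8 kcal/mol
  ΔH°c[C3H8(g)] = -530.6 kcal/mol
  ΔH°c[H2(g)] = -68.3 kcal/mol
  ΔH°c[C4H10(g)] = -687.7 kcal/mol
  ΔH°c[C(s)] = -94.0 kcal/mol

ΔHrxn = -44.0 kcal/mol

Using ΔH = Σ nΔHc°(reactants) − Σ nΔHc°(products):
= [7·(-94.0) + 8·(-68.3) + 2·(-372.8)] − [1·(-530.6) + 2·(-687.7)]
= -44.0 kcal/mol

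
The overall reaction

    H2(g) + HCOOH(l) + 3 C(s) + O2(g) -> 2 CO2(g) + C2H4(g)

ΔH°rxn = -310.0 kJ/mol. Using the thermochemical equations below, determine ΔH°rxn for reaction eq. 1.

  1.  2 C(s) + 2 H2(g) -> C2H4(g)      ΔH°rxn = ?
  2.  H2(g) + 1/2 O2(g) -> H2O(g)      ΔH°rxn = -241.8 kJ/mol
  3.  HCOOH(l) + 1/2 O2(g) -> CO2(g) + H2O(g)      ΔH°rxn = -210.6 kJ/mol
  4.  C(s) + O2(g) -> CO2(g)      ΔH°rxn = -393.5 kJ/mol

ΔH°rxn = 52.3 kJ/mol

eq. 1 as written: contributes x
eq. 2 reversed: +241.8 kJ/mol
eq. 3 as written: -210.6 kJ/mol
eq. 4 as written: -393.5 kJ/mol
-310.0 = (+241.8) + (-210.6) + (-393.5) + x
x = (-310.0 − (-362.3)) / (1) = 52.3 kJ/mol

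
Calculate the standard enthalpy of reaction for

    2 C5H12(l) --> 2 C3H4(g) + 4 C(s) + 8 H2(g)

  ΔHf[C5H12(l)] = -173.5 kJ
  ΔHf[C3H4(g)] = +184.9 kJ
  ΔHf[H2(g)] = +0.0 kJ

ΔH°rxn = Σ nΔHf°(products) − Σ nΔHf°(reactants).
Products: 2·(+184.9) + 4·(+0.0) + 8·(+0.0) = +369.8
Reactants: 2·(-173.5) = -347.0
ΔH° = (+369.8) − (-347.0) = 716.8 kJ

ΔH° = 716.8 kJ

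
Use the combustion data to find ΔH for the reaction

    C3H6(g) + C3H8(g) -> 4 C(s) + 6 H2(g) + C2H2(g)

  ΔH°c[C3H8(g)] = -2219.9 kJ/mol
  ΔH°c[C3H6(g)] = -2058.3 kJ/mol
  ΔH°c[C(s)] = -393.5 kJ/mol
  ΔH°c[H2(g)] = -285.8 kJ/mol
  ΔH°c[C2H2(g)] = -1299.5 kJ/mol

With combustion enthalpies, reactants minus products:
= [1·(-2058.3) + 1·(-2219.9)] − [4·(-393.5) + 6·(-285.8) + 1·(-1299.5)]
= 310.1 kJ/mol

ΔH = 310.1 kJ/mol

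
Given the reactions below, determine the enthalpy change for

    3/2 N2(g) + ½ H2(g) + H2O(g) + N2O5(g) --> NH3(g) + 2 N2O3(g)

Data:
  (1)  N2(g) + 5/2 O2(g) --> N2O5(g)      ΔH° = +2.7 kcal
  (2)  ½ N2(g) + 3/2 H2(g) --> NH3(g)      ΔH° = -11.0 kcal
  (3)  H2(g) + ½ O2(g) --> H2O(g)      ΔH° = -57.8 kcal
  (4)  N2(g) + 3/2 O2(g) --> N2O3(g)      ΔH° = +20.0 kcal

(1) reversed (reverse to put N2O5(g) on the reactant side): -2.7 kcal
(2) as written (NH3(g) already on the product side): -11.0 kcal
(3) reversed (H2O(g) must end up as a reactant): +57.8 kcal
(4) × 2 (×2 to match 2 N2O3(g) in the target): (2)·(+20.0) = +40.0 kcal
ΔH° = (-2.7) + (-11.0) + (+57.8) + (+40.0) = 84.1 kcal

ΔH° = 84.1 kcal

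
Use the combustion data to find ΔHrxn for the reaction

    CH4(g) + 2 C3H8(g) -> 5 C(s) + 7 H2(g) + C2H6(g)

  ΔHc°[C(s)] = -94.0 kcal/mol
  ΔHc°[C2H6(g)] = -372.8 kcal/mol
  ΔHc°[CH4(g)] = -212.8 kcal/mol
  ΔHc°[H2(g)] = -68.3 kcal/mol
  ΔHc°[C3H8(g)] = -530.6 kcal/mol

ΔHrxn = 46.9 kcal/mol

Using ΔH = Σ nΔHc°(reactants) − Σ nΔHc°(products):
= [1·(-212.8) + 2·(-530.6)] − [5·(-94.0) + 7·(-68.3) + 1·(-372.8)]
= 46.9 kcal/mol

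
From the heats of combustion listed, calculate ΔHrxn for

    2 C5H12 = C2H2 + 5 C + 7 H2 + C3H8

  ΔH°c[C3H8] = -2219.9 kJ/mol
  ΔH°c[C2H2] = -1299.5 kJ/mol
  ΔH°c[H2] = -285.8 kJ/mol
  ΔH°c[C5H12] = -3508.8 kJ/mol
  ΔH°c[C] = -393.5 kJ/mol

ΔHrxn = 469.9 kJ/mol

With combustion enthalpies, reactants minus products:
= [2·(-3508.8)] − [1·(-1299.5) + 5·(-393.5) + 7·(-285.8) + 1·(-2219.9)]
= 469.9 kJ/mol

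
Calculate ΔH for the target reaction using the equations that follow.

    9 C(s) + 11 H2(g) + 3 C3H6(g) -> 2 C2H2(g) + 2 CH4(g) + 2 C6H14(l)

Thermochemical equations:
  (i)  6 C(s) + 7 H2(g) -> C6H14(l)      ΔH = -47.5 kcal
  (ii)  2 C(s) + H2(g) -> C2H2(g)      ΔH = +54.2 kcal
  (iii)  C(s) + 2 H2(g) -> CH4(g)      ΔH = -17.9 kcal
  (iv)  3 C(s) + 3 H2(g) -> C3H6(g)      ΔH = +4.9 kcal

ΔH = -37.1 kcal

(i) × 2: (2)·(-47.5) = -95.0 kcal
(ii) × 2: (2)·(+54.2) = +108.4 kcal
(iii) × 2: (2)·(-17.9) = -35.8 kcal
(iv) reversed and × 3: (-3)·(+4.9) = -14.7 kcal
ΔH = (-95.0) + (+108.4) + (-35.8) + (-14.7) = -37.1 kcal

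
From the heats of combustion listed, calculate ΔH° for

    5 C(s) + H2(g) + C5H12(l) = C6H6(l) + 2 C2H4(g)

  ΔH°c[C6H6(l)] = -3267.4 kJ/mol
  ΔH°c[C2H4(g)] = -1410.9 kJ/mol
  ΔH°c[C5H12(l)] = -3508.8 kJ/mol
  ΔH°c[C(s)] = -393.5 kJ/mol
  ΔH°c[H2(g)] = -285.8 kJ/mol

With combustion enthalpies, reactants minus products:
= [5·(-393.5) + 1·(-285.8) + 1·(-3508.8)] − [1·(-3267.4) + 2·(-1410.9)]
= 327.1 kJ/mol

ΔH° = 327.1 kJ/mol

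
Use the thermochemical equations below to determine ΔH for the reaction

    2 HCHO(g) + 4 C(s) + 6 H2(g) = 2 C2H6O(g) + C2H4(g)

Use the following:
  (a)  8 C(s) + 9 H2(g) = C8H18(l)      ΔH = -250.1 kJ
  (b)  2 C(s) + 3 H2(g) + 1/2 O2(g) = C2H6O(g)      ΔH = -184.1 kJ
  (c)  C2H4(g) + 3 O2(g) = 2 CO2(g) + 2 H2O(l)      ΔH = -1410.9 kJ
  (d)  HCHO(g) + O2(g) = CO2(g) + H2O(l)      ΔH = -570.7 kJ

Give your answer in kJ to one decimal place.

(a): not needed (C8H18(l) appears nowhere else).
(b) × 2 (scale by 2 for the 2 C2H6O(g)): (2)·(-184.1) = -368.2 kJ
(c) reversed (C2H4(g) must end up as a product): +1410.9 kJ
(d) × 2 (scale by 2 for the 2 HCHO(g)): (2)·(-570.7) = -1141.4 kJ
By Hess's law, ΔH = (2)·(-184.1) + (-1)·(-1410.9) + (2)·(-570.7) = -98.7 kJ

ΔH = -98.7 kJ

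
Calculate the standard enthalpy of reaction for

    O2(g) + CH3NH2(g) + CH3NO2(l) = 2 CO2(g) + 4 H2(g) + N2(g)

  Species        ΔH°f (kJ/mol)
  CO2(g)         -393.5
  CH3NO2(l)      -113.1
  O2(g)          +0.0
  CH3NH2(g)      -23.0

ΔH_rxn = -650.9 kJ/mol

ΔH°rxn = Σ nΔHf°(products) − Σ nΔHf°(reactants).
Products: 2·(-393.5) + 4·(+0.0) + 1·(+0.0) = -787.0
Reactants: 1·(+0.0) + 1·(-23.0) + 1·(-113.1) = -136.1
ΔH_rxn = (-787.0) − (-136.1) = -650.9 kJ/mol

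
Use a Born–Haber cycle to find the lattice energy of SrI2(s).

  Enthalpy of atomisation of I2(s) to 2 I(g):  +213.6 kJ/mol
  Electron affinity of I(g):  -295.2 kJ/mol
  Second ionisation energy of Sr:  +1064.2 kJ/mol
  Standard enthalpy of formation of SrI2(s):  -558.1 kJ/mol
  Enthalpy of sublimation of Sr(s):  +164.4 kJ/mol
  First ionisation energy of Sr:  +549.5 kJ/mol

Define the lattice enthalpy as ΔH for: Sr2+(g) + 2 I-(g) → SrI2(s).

ΔHf° = 1·ΔHsub + 1·(ΣIE) + 1·D(I2) + 2·EA + U
-558.1 = 1·(+164.4) + 1·(+1613.7) + 1·(+213.6) + 2·(-295.2) + U
U = -558.1 − (+1401.3) = -1959.4 kJ/mol

U = -1959.4 kJ/mol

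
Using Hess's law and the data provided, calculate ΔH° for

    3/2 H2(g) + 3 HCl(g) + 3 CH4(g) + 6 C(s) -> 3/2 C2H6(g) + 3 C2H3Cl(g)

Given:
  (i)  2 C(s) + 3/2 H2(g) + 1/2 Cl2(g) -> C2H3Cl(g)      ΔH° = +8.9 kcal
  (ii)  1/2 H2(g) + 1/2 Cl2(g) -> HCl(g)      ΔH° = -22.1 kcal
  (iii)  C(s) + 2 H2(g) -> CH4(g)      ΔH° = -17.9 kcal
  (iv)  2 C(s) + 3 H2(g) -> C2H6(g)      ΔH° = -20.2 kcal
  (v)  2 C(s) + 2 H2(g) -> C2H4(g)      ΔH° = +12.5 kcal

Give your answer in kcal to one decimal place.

ΔH° = 116.4 kcal

(i) × 3: (3)·(+8.9) = +26.7 kcal
(ii) reversed and × 3: (-3)·(-22.1) = +66.3 kcal
(iii) reversed and × 3: (-3)·(-17.9) = +53.7 kcal
(iv) × 3/2: (3/2)·(-20.2) = -30.3 kcal
(v): not needed.
By Hess's law, ΔH° = (+26.7) + (+66.3) + (+53.7) + (-30.3) = 116.4 kcal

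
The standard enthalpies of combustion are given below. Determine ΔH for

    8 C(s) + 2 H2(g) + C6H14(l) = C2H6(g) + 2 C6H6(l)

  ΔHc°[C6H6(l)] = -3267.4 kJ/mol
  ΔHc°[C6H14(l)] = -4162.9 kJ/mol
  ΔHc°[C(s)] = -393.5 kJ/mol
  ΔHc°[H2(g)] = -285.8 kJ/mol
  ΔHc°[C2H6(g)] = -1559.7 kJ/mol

ΔH = 212.0 kJ/mol

Using ΔH = Σ nΔHc°(reactants) − Σ nΔHc°(products):
= [8·(-393.5) + 2·(-285.8) + 1·(-4162.9)] − [1·(-1559.7) + 2·(-3267.4)]
= 212.0 kJ/mol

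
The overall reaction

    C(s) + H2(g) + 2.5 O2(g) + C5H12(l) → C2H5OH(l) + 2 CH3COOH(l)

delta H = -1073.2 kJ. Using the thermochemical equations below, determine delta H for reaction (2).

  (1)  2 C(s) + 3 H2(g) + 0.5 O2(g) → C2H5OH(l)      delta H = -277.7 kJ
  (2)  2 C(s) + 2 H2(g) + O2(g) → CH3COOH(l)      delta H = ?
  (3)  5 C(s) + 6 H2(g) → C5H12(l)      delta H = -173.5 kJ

delta H = -484.5 kJ

(1) as written (C2H5OH(l) already on the product side): -277.7 kJ
(2) × 2 (×2 to match 2 CH3COOH(l) in the target): contributes 2·x
(3) reversed (reverse to put C5H12(l) on the reactant side): +173.5 kJ
-1073.2 = (-277.7) + (+173.5) + 2·x
x = (-1073.2 − (-104.2)) / (2) = -484.5 kJ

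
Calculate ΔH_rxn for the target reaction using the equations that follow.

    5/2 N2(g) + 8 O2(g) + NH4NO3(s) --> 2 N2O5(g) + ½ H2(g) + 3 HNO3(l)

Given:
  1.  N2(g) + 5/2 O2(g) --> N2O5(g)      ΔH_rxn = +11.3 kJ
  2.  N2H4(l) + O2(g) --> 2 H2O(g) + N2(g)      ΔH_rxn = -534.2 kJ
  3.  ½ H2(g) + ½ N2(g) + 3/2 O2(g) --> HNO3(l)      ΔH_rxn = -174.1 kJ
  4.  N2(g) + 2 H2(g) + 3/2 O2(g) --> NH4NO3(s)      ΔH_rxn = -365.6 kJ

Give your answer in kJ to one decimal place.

eq. 1 × 2: (2)·(+11.3) = +22.6 kJ
eq. 2: not needed.
eq. 3 × 3: (3)·(-174.1) = -522.3 kJ
eq. 4 reversed: +365.6 kJ
Combining the equations, ΔH_rxn = (2)·(+11.3) + (3)·(-174.1) + (-1)·(-365.6) = -134.1 kJ

ΔH_rxn = -134.1 kJ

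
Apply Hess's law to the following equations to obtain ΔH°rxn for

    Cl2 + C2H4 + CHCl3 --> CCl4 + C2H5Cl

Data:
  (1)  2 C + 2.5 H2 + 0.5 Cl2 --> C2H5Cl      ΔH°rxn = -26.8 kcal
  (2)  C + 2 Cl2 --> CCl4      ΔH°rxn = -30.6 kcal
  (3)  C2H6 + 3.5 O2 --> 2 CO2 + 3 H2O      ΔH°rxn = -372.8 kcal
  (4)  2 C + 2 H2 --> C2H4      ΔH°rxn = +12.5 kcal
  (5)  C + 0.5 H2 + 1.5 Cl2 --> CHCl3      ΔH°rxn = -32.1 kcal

(1) as written (C2H5Cl already on the product side): -26.8 kcal
(2) as written (CCl4 already on the product side): -30.6 kcal
(3): not needed (CO2 appears nowhere else).
(4) reversed (C2H4 must end up as a reactant): -12.5 kcal
(5) reversed (reverse to put CHCl3 on the reactant side): +32.1 kcal
ΔH°rxn = (1)·(-26.8) + (1)·(-30.6) + (-1)·(+12.5) + (-1)·(-32.1) = -37.8 kcal

ΔH°rxn = -37.8 kcal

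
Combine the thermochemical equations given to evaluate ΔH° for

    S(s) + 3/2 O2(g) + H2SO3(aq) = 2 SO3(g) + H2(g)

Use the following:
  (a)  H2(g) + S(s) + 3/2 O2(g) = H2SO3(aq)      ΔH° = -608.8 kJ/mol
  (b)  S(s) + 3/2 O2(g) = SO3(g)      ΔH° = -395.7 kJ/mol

ΔH° = -182.6 kJ/mol

(a) reversed: +608.8 kJ/mol
(b) × 2: (2)·(-395.7) = -791.4 kJ/mol
Combining the equations, ΔH° = (-1)·(-608.8) + (2)·(-395.7) = -182.6 kJ/mol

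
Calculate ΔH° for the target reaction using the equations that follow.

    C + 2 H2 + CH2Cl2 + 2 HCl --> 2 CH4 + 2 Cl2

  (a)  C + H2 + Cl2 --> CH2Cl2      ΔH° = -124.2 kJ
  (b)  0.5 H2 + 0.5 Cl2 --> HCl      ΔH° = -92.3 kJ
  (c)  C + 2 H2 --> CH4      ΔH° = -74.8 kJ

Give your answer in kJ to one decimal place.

ΔH° = 159.2 kJ

(a) reversed: +124.2 kJ
(b) reversed and × 2: (-2)·(-92.3) = +184.6 kJ
(c) × 2: (2)·(-74.8) = -149.6 kJ
By Hess's law, ΔH° = (-1)·(-124.2) + (-2)·(-92.3) + (2)·(-74.8) = 159.2 kJ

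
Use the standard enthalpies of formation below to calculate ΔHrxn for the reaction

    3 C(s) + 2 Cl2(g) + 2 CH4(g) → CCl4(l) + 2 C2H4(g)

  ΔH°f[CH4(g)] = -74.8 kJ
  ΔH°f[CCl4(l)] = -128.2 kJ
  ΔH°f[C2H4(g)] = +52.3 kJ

Products: 1·(-128.2) + 2·(+52.3) = -23.6
Reactants: 3·(+0.0) + 2·(+0.0) + 2·(-74.8) = -149.6
ΔHrxn = (-23.6) − (-149.6) = 126.0 kJ

ΔHrxn = 126.0 kJ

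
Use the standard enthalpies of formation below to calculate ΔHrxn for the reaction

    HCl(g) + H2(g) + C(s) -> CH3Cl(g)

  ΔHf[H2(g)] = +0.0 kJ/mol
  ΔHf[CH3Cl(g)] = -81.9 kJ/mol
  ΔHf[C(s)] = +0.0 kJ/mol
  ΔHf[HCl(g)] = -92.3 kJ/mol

ΔHrxn = 10.4 kJ/mol

Products: 1·(-81.9) = -81.9
Reactants: 1·(-92.3) + 1·(+0.0) + 1·(+0.0) = -92.3
ΔHrxn = (-81.9) − (-92.3) = 10.4 kJ/mol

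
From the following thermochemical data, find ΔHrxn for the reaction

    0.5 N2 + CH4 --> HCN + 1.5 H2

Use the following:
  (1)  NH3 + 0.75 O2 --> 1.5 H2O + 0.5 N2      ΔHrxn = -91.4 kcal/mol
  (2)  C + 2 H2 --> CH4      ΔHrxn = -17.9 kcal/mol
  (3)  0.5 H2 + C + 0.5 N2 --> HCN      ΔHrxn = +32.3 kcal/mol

ΔHrxn = 50.2 kcal/mol

(1): not needed (NH3 appears nowhere else).
(2) reversed (CH4 must end up as a reactant): +17.9 kcal/mol
(3) as written (HCN already on the product side): +32.3 kcal/mol
ΔHrxn = (+17.9) + (+32.3) = 50.2 kcal/mol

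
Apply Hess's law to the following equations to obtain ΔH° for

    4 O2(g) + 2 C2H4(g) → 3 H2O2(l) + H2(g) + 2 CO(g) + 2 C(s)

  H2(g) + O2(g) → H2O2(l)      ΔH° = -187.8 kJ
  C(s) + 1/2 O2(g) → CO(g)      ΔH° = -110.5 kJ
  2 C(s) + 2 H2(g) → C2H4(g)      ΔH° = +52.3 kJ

equation 1 × 3: (3)·(-187.8) = -563.4 kJ
equation 2 × 2: (2)·(-110.5) = -221.0 kJ
equation 3 reversed and × 2: (-2)·(+52.3) = -104.6 kJ
By Hess's law, ΔH° = (3)·(-187.8) + (2)·(-110.5) + (-2)·(+52.3) = -889.0 kJ

ΔH° = -889.0 kJ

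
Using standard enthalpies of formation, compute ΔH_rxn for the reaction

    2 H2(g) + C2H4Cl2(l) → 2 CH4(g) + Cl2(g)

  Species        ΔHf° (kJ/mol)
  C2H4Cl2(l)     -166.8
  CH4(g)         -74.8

ΔH°rxn = Σ nΔHf°(products) − Σ nΔHf°(reactants).
Products: 2·(-74.8) + 1·(+0.0) = -149.6
Reactants: 2·(+0.0) + 1·(-166.8) = -166.8
ΔH_rxn = (-149.6) − (-166.8) = 17.2 kJ/mol

ΔH_rxn = 17.2 kJ/mol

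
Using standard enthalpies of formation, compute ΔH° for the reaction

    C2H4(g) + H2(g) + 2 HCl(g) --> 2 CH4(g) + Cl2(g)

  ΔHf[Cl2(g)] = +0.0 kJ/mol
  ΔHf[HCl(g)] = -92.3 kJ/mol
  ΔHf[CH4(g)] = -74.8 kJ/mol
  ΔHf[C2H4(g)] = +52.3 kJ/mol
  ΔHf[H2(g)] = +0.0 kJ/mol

ΔH° = -17.3 kJ/mol

Products: 2·(-74.8) + 1·(+0.0) = -149.6
Reactants: 1·(+52.3) + 1·(+0.0) + 2·(-92.3) = -132.3
ΔH° = (-149.6) − (-132.3) = -17.3 kJ/mol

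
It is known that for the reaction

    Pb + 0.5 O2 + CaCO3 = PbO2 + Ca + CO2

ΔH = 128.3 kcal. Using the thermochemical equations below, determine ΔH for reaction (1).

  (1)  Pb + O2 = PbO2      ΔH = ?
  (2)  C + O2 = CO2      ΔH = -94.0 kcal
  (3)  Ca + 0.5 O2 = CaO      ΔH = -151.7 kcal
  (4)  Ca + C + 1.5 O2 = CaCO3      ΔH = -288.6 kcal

(1) as written: contributes x
(2) as written: -94.0 kcal
(3): not needed.
(4) reversed: +288.6 kcal
+128.3 = (-94.0) + (+288.6) + x
x = (+128.3 − (+194.6)) / (1) = -66.3 kcal

ΔH = -66.3 kcal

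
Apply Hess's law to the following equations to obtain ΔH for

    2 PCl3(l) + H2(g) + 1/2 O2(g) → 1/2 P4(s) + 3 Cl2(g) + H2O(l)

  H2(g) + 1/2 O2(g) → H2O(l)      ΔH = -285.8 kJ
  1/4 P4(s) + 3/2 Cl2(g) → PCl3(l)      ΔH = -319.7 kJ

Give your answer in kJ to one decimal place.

ΔH = 353.6 kJ

equation 1 as written: -285.8 kJ
equation 2 reversed and × 2: (-2)·(-319.7) = +639.4 kJ
Summing the manipulated equations, ΔH = (1)·(-285.8) + (-2)·(-319.7) = 353.6 kJ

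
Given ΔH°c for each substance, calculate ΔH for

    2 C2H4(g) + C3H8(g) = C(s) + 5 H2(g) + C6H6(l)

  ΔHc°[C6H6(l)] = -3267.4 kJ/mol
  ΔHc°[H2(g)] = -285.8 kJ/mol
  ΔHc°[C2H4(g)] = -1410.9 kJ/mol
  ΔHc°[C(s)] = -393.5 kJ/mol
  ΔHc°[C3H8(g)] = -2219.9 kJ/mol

ΔH = 48.2 kJ/mol

Using ΔH = Σ nΔHc°(reactants) − Σ nΔHc°(products):
= [2·(-1410.9) + 1·(-2219.9)] − [1·(-393.5) + 5·(-285.8) + 1·(-3267.4)]
= 48.2 kJ/mol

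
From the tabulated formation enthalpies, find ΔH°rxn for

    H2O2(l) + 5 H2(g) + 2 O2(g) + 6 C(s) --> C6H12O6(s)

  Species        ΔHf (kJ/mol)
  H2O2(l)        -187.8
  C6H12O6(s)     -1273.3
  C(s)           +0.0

Products: 1·(-1273.3) = -1273.3
Reactants: 1·(-187.8) + 5·(+0.0) + 2·(+0.0) + 6·(+0.0) = -187.8
ΔH°rxn = (-1273.3) − (-187.8) = -1085.5 kJ/mol

ΔH°rxn = -1085.5 kJ/mol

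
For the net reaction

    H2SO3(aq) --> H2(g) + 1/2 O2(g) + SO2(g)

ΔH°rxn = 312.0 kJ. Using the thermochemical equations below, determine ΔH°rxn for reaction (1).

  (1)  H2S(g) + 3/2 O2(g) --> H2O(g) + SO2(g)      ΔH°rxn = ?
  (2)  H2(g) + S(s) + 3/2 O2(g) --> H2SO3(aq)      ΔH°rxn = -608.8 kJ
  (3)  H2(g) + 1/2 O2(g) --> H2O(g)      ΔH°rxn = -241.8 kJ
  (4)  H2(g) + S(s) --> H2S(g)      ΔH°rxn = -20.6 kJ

(1) as written: contributes x
(2) reversed: +608.8 kJ
(3) reversed: +241.8 kJ
(4) as written: -20.6 kJ
+312.0 = (+608.8) + (+241.8) + (-20.6) + x
x = (+312.0 − (+830.0)) / (1) = -518.0 kJ

ΔH°rxn = -518.0 kJ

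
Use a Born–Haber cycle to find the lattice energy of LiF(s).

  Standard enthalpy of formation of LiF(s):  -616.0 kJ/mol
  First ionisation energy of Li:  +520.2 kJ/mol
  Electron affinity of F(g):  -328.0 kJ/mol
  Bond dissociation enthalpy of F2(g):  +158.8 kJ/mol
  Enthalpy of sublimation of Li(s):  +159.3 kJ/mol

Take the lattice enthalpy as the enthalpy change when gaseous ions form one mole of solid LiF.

ΔHf° = 1·ΔHsub + 1·(ΣIE) + 1/2·D(F2) + 1·EA + U
-616.0 = 1·(+159.3) + 1·(+520.2) + 1/2·(+158.8) + 1·(-328.0) + U
U = -616.0 − (+430.9) = -1046.9 kJ/mol

U = -1046.9 kJ/mol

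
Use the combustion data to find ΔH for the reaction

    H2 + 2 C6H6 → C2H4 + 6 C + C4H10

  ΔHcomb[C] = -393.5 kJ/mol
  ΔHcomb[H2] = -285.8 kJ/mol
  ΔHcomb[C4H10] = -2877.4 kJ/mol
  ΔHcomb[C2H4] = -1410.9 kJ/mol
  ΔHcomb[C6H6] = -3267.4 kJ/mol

ΔH = -171.3 kJ/mol

Using ΔH = Σ nΔHc°(reactants) − Σ nΔHc°(products):
= [1·(-285.8) + 2·(-3267.4)] − [1·(-1410.9) + 6·(-393.5) + 1·(-2877.4)]
= -171.3 kJ/mol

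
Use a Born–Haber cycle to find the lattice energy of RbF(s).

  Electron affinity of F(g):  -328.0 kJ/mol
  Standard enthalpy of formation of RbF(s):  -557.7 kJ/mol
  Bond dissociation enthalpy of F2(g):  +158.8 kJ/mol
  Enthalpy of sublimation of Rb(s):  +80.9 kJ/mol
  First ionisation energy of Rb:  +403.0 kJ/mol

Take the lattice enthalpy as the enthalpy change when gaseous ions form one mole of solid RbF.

U = -793.0 kJ/mol

ΔHf° = 1·ΔHsub + 1·(ΣIE) + 1/2·D(F2) + 1·EA + U
-557.7 = 1·(+80.9) + 1·(+403.0) + 1/2·(+158.8) + 1·(-328.0) + U
U = -557.7 − (+235.3) = -793.0 kJ/mol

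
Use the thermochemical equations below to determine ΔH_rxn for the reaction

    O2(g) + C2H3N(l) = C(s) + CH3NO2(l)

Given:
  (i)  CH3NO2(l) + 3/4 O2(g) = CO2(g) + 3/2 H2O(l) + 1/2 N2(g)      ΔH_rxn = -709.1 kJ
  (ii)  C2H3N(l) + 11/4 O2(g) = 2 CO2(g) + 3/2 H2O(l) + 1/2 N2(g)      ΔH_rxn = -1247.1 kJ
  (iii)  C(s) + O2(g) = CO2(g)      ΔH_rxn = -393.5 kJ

ΔH_rxn = -144.5 kJ

(i) reversed: +709.1 kJ
(ii) as written: -1247.1 kJ
(iii) reversed: +393.5 kJ
Summing the manipulated equations, ΔH_rxn = (-1)·(-709.1) + (1)·(-1247.1) + (-1)·(-393.5) = -144.5 kJ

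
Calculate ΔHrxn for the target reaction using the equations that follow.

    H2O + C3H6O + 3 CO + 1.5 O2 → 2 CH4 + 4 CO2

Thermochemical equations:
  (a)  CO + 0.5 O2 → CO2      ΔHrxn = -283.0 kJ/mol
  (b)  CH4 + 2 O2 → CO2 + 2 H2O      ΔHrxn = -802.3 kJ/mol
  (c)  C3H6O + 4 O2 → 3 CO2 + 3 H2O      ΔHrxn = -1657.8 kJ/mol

ΔHrxn = -902.2 kJ/mol

(a) × 3 (scale by 3 for the 3 CO): (3)·(-283.0) = -849.0 kJ/mol
(b) reversed and × 2 (reverse to put CH4 on the product side; ×2 to match 2 CH4 in the target): (-2)·(-802.3) = +1604.6 kJ/mol
(c) as written (C3H6O already on the reactant side): -1657.8 kJ/mol
Combining the equations, ΔHrxn = (3)·(-283.0) + (-2)·(-802.3) + (1)·(-1657.8) = -902.2 kJ/mol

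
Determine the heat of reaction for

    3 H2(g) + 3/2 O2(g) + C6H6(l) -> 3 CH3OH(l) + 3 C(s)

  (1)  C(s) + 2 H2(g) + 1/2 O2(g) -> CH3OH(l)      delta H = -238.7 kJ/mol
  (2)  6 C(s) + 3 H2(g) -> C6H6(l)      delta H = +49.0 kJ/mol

delta H = -765.1 kJ/mol

(1) × 3 (×3 to match 3 CH3OH(l) in the target): (3)·(-238.7) = -716.1 kJ/mol
(2) reversed (C6H6(l) must end up as a reactant): -49.0 kJ/mol
delta H = (3)·(-238.7) + (-1)·(+49.0) = -765.1 kJ/mol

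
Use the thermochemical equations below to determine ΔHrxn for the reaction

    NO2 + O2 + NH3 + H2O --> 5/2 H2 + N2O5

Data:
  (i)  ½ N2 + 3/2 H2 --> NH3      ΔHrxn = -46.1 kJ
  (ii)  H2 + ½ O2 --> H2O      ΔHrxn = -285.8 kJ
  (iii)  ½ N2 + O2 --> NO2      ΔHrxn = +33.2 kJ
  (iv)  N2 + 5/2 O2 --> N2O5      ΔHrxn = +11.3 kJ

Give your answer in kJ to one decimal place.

(i) reversed: +46.1 kJ
(ii) reversed: +285.8 kJ
(iii) reversed: -33.2 kJ
(iv) as written: +11.3 kJ
Combining the equations, ΔHrxn = (-1)·(-46.1) + (-1)·(-285.8) + (-1)·(+33.2) + (1)·(+11.3) = 310.0 kJ

ΔHrxn = 310.0 kJ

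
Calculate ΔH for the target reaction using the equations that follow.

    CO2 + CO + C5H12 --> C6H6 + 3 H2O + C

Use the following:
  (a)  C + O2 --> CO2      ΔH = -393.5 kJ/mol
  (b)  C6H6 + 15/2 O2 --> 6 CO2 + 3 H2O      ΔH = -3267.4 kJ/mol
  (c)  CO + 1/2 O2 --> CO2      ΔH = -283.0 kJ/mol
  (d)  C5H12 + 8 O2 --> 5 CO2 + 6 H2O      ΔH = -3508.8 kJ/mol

ΔH = -130.9 kJ/mol

(a) reversed: +393.5 kJ/mol
(b) reversed: +3267.4 kJ/mol
(c) as written: -283.0 kJ/mol
(d) as written: -3508.8 kJ/mol
Summing the manipulated equations, ΔH = (+393.5) + (+3267.4) + (-283.0) + (-3508.8) = -130.9 kJ/mol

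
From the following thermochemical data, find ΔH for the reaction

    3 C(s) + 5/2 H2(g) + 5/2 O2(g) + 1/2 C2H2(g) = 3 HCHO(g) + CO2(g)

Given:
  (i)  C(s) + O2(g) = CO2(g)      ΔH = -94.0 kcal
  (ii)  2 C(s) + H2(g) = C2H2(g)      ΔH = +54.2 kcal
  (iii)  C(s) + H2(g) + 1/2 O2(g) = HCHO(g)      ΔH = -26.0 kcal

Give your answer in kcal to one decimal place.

(i) as written (CO2(g) already on the product side): -94.0 kcal
(ii) reversed and × 1/2 (C2H2(g) must end up as a reactant; scale by 1/2 for the 1/2 C2H2(g)): (-1/2)·(+54.2) = -27.1 kcal
(iii) × 3 (×3 to match 3 HCHO(g) in the target): (3)·(-26.0) = -78.0 kcal
By Hess's law, ΔH = (1)·(-94.0) + (-1/2)·(+54.2) + (3)·(-26.0) = -199.1 kcal

ΔH = -199.1 kcal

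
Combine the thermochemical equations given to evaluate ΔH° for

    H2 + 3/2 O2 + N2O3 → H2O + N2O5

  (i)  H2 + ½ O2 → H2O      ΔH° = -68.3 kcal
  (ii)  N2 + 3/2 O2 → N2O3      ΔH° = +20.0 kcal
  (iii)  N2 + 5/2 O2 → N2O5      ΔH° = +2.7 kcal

ΔH° = -85.6 kcal

(i) as written (H2O already on the product side): -68.3 kcal
(ii) reversed (reverse to put N2O3 on the reactant side): -20.0 kcal
(iii) as written (N2O5 already on the product side): +2.7 kcal
ΔH° = (-68.3) + (-20.0) + (+2.7) = -85.6 kcal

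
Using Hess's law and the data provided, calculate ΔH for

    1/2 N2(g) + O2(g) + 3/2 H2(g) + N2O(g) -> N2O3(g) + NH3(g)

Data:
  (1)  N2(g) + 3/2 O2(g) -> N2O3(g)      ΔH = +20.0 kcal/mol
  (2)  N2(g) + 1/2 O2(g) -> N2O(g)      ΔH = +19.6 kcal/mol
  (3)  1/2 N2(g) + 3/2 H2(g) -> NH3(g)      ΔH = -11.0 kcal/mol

ΔH = -10.6 kcal/mol

(1) as written: +20.0 kcal/mol
(2) reversed: -19.6 kcal/mol
(3) as written: -11.0 kcal/mol
ΔH = (+20.0) + (-19.6) + (-11.0) = -10.6 kcal/mol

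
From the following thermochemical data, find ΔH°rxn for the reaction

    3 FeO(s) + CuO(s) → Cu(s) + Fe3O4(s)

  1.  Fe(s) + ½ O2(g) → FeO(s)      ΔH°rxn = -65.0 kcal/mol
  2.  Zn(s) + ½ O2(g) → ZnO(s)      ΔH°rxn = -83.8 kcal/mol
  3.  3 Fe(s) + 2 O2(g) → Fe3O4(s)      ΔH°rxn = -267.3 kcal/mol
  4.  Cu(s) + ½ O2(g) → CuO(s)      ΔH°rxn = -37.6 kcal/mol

ΔH°rxn = -34.7 kcal/mol

eq. 1 reversed and × 3: (-3)·(-65.0) = +195.0 kcal/mol
eq. 2: not needed.
eq. 3 as written: -267.3 kcal/mol
eq. 4 reversed: +37.6 kcal/mol
Combining the equations, ΔH°rxn = (+195.0) + (-267.3) + (+37.6) = -34.7 kcal/mol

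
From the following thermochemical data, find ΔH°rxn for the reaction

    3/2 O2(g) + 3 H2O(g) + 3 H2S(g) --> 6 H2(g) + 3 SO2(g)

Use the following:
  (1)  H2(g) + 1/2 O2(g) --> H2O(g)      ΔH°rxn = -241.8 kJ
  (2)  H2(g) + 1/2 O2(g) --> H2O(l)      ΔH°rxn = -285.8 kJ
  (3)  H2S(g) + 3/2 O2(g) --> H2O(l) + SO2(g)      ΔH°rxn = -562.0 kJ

(1) reversed and × 3: (-3)·(-241.8) = +725.4 kJ
(2) reversed and × 3: (-3)·(-285.8) = +857.4 kJ
(3) × 3: (3)·(-562.0) = -1686.0 kJ
ΔH°rxn = (-3)·(-241.8) + (-3)·(-285.8) + (3)·(-562.0) = -103.2 kJ

ΔH°rxn = -103.2 kJ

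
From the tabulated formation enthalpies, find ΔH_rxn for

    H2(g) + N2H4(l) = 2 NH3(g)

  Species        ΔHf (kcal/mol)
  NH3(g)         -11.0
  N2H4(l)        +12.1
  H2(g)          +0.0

ΔH_rxn = -34.1 kcal/mol

Products: 2·(-11.0) = -22.0
Reactants: 1·(+0.0) + 1·(+12.1) = +12.1
ΔH_rxn = (-22.0) − (+12.1) = -34.1 kcal/mol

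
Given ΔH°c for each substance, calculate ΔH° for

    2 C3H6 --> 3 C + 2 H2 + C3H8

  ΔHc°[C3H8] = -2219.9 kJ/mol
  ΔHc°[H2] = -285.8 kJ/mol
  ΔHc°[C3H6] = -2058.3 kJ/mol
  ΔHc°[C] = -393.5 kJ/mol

With combustion enthalpies, reactants minus products:
= [2·(-2058.3)] − [3·(-393.5) + 2·(-285.8) + 1·(-2219.9)]
= -144.6 kJ/mol

ΔH° = -144.6 kJ/mol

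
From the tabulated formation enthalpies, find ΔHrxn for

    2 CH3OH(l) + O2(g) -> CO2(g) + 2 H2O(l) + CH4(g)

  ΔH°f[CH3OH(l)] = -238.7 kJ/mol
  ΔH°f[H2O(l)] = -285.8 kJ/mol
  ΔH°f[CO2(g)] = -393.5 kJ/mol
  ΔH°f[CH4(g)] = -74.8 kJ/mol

Products: 1·(-393.5) + 2·(-285.8) + 1·(-74.8) = -1039.9
Reactants: 2·(-238.7) + 1·(+0.0) = -477.4
ΔHrxn = (-1039.9) − (-477.4) = -562.5 kJ/mol

ΔHrxn = -562.5 kJ/mol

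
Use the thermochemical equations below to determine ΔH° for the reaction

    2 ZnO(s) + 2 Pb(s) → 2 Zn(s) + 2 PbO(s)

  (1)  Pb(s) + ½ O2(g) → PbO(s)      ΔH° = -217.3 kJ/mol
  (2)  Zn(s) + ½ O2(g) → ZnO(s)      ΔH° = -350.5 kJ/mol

ΔH° = 266.4 kJ/mol

(1) × 2: (2)·(-217.3) = -434.6 kJ/mol
(2) reversed and × 2: (-2)·(-350.5) = +701.0 kJ/mol
Combining the equations, ΔH° = (-434.6) + (+701.0) = 266.4 kJ/mol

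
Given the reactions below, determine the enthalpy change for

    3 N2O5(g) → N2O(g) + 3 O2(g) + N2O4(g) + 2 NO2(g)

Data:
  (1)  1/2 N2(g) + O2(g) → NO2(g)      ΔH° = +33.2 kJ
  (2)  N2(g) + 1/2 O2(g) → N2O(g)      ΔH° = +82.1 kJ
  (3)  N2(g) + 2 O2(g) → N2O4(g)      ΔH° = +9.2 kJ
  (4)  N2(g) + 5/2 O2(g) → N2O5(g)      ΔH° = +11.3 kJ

(1) × 2: (2)·(+33.2) = +66.4 kJ
(2) as written: +82.1 kJ
(3) as written: +9.2 kJ
(4) reversed and × 3: (-3)·(+11.3) = -33.9 kJ
ΔH° = (+66.4) + (+82.1) + (+9.2) + (-33.9) = 123.8 kJ

ΔH° = 123.8 kJ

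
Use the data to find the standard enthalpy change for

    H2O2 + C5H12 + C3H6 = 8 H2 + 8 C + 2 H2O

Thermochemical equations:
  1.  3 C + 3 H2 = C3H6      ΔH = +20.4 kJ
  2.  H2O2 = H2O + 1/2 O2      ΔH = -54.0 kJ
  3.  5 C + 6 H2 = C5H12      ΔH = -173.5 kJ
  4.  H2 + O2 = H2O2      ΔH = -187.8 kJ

eq. 1 reversed (reverse to put C3H6 on the reactant side): -20.4 kJ
eq. 2 × 2 (scale by 2 for the 2 H2O): (2)·(-54.0) = -108.0 kJ
eq. 3 reversed (reverse to put C5H12 on the reactant side): +173.5 kJ
eq. 4 as written: -187.8 kJ
ΔH = (-1)·(+20.4) + (2)·(-54.0) + (-1)·(-173.5) + (1)·(-187.8) = -142.7 kJ

ΔH = -142.7 kJ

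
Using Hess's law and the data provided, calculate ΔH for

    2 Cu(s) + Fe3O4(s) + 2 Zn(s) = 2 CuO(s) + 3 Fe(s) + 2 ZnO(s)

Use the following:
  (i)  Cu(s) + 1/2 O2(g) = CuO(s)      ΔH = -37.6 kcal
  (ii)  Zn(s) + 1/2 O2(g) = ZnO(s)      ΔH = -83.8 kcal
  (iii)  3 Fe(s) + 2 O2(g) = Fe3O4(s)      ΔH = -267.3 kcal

(i) × 2: (2)·(-37.6) = -75.2 kcal
(ii) × 2: (2)·(-83.8) = -167.6 kcal
(iii) reversed: +267.3 kcal
Since enthalpy is a state function, ΔH = (-75.2) + (-167.6) + (+267.3) = 24.5 kcal

ΔH = 24.5 kcal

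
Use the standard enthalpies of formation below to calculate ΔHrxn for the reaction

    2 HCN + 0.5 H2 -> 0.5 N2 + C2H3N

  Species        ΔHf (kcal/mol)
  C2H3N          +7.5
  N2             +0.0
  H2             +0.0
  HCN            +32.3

Products: 1/2·(+0.0) + 1·(+7.5) = +7.5
Reactants: 2·(+32.3) + 1/2·(+0.0) = +64.6
ΔHrxn = (+7.5) − (+64.6) = -57.1 kcal/mol

ΔHrxn = -57.1 kcal/mol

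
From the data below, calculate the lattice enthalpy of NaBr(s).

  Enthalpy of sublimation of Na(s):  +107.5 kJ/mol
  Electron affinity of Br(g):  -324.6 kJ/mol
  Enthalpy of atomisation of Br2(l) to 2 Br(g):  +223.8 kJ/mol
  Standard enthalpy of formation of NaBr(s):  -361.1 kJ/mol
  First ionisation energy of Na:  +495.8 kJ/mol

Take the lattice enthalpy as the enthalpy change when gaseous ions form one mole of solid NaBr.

U = -751.7 kJ/mol

ΔHf° = 1·ΔHsub + 1·(ΣIE) + 1/2·D(Br2) + 1·EA + U
-361.1 = 1·(+107.5) + 1·(+495.8) + 1/2·(+223.8) + 1·(-324.6) + U
U = -361.1 − (+390.6) = -751.7 kJ/mol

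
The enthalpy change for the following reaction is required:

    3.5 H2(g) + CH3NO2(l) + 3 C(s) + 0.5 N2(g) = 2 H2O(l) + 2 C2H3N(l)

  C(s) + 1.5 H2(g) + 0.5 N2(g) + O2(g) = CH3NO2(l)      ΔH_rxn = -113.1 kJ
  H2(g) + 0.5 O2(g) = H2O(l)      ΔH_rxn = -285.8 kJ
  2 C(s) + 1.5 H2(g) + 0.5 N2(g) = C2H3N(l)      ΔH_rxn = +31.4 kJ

ΔH_rxn = -395.7 kJ

equation 1 reversed: +113.1 kJ
equation 2 × 2: (2)·(-285.8) = -571.6 kJ
equation 3 × 2: (2)·(+31.4) = +62.8 kJ
ΔH_rxn = (-1)·(-113.1) + (2)·(-285.8) + (2)·(+31.4) = -395.7 kJ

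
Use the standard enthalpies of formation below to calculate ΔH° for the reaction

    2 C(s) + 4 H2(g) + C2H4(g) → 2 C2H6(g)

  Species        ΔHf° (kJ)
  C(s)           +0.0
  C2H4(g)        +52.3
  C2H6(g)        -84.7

ΔH° = -221.7 kJ

ΔH°rxn = Σ nΔHf°(products) − Σ nΔHf°(reactants).
Products: 2·(-84.7) = -169.4
Reactants: 2·(+0.0) + 4·(+0.0) + 1·(+52.3) = +52.3
ΔH° = (-169.4) − (+52.3) = -221.7 kJ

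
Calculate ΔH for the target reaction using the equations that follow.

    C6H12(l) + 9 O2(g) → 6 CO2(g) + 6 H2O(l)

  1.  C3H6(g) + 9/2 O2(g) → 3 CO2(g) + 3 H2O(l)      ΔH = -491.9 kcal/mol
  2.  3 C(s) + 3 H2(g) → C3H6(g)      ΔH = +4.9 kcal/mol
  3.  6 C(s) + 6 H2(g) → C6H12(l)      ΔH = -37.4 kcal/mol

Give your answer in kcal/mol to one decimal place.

eq. 1 × 2 (×2 to match 6 CO2(g) in the target): (2)·(-491.9) = -983.8 kcal/mol
eq. 2 × 2: (2)·(+4.9) = +9.8 kcal/mol
eq. 3 reversed (reverse to put C6H12(l) on the reactant side): +37.4 kcal/mol
Combining the equations, ΔH = (2)·(-491.9) + (2)·(+4.9) + (-1)·(-37.4) = -936.6 kcal/mol

ΔH = -936.6 kcal/mol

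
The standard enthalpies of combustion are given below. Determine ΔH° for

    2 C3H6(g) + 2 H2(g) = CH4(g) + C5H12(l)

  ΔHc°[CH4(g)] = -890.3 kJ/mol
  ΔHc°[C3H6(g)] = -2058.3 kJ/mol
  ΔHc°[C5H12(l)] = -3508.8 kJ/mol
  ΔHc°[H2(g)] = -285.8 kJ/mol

With combustion enthalpies, reactants minus products:
= [2·(-2058.3) + 2·(-285.8)] − [1·(-890.3) + 1·(-3508.8)]
= -289.1 kJ/mol

ΔH° = -289.1 kJ/mol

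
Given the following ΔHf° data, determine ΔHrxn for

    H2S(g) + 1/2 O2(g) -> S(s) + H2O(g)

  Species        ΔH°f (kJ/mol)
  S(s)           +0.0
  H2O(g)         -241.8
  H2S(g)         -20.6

ΔHrxn = -221.2 kJ/mol

ΔH°rxn = Σ nΔHf°(products) − Σ nΔHf°(reactants).
Products: 1·(+0.0) + 1·(-241.8) = -241.8
Reactants: 1·(-20.6) + 1/2·(+0.0) = -20.6
ΔHrxn = (-241.8) − (-20.6) = -221.2 kJ/mol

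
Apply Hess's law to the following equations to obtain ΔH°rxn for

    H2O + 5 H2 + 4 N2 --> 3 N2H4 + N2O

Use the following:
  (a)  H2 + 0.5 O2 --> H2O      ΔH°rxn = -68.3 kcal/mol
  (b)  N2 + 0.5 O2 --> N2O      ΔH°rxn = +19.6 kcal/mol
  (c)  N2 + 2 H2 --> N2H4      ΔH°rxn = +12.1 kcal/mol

ΔH°rxn = 124.2 kcal/mol

(a) reversed (reverse to put H2O on the reactant side): +68.3 kcal/mol
(b) as written (N2O already on the product side): +19.6 kcal/mol
(c) × 3 (scale by 3 for the 3 N2H4): (3)·(+12.1) = +36.3 kcal/mol
ΔH°rxn = (-1)·(-68.3) + (1)·(+19.6) + (3)·(+12.1) = 124.2 kcal/mol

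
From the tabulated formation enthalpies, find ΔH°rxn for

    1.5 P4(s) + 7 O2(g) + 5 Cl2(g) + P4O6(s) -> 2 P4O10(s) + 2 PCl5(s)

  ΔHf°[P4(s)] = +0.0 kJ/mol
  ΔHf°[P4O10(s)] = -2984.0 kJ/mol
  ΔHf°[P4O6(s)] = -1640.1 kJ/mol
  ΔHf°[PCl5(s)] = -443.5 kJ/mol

ΔH°rxn = -5214.9 kJ/mol

ΔH°rxn = Σ nΔHf°(products) − Σ nΔHf°(reactants).
Products: 2·(-2984.0) + 2·(-443.5) = -6855.0
Reactants: 3/2·(+0.0) + 7·(+0.0) + 5·(+0.0) + 1·(-1640.1) = -1640.1
ΔH°rxn = (-6855.0) − (-1640.1) = -5214.9 kJ/mol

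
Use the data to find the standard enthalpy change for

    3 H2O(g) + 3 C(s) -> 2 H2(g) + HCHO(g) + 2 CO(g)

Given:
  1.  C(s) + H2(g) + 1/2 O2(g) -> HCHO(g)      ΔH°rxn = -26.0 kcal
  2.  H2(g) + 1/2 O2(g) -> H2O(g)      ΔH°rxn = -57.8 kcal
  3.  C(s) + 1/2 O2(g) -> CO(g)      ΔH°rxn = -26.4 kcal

eq. 1 as written (HCHO(g) already on the product side): -26.0 kcal
eq. 2 reversed and × 3 (reverse to put H2O(g) on the reactant side; ×3 to match 3 H2O(g) in the target): (-3)·(-57.8) = +173.4 kcal
eq. 3 × 2 (×2 to match 2 CO(g) in the target): (2)·(-26.4) = -52.8 kcal
Combining the equations, ΔH°rxn = (-26.0) + (+173.4) + (-52.8) = 94.6 kcal

ΔH°rxn = 94.6 kcal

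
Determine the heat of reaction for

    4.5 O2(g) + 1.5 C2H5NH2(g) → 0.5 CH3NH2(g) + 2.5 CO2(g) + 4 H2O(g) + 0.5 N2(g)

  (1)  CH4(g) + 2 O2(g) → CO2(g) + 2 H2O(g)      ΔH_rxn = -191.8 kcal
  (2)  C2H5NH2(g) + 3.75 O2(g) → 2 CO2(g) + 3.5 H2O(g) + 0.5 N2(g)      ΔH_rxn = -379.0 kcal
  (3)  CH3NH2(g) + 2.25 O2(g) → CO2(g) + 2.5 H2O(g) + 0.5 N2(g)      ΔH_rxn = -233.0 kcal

(1): not needed.
(2) × 3/2: (3/2)·(-379.0) = -568.5 kcal
(3) reversed and × 1/2: (-1/2)·(-233.0) = +116.5 kcal
By Hess's law, ΔH_rxn = (-568.5) + (+116.5) = -452.0 kcal

ΔH_rxn = -452.0 kcal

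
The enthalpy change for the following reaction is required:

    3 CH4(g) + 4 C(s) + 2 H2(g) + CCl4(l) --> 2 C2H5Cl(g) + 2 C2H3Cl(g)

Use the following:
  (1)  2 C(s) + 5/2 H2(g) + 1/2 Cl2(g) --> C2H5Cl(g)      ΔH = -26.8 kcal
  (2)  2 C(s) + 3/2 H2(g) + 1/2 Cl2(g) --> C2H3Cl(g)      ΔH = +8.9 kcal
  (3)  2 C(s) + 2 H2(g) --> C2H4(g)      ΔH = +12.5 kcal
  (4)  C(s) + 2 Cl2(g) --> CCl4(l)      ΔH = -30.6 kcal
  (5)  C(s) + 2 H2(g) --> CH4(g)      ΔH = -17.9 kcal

(1) × 2: (2)·(-26.8) = -53.6 kcal
(2) × 2: (2)·(+8.9) = +17.8 kcal
(3): not needed.
(4) reversed: +30.6 kcal
(5) reversed and × 3: (-3)·(-17.9) = +53.7 kcal
By Hess's law, ΔH = (2)·(-26.8) + (2)·(+8.9) + (-1)·(-30.6) + (-3)·(-17.9) = 48.5 kcal

ΔH = 48.5 kcal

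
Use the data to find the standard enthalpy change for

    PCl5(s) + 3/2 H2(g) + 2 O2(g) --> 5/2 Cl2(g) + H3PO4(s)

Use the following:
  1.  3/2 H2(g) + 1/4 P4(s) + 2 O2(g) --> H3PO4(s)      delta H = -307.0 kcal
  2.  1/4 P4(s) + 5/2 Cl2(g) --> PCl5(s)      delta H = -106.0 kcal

eq. 1 as written (H3PO4(s) already on the product side): -307.0 kcal
eq. 2 reversed (PCl5(s) must end up as a reactant): +106.0 kcal
Summing the manipulated equations, delta H = (1)·(-307.0) + (-1)·(-106.0) = -201.0 kcal

delta H = -201.0 kcal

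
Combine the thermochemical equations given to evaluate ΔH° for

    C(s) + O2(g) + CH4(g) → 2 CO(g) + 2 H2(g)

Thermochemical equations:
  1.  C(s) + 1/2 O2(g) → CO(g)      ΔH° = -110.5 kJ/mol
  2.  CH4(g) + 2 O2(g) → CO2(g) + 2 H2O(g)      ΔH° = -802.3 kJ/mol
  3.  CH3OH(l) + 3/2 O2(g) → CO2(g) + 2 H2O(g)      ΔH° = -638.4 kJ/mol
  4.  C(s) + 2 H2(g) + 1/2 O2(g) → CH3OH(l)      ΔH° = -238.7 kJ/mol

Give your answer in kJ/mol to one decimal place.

eq. 1 × 2: (2)·(-110.5) = -221.0 kJ/mol
eq. 2 as written: -802.3 kJ/mol
eq. 3 reversed: +638.4 kJ/mol
eq. 4 reversed: +238.7 kJ/mol
ΔH° = (2)·(-110.5) + (1)·(-802.3) + (-1)·(-638.4) + (-1)·(-238.7) = -146.2 kJ/mol

ΔH° = -146.2 kJ/mol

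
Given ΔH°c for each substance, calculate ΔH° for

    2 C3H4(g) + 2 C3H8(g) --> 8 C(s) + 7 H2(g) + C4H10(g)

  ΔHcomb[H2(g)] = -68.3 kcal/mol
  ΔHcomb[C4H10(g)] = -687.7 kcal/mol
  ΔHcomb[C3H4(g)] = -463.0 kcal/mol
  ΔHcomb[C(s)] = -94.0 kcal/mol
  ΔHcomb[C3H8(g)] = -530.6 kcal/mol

Using ΔH = Σ nΔHc°(reactants) − Σ nΔHc°(products):
= [2·(-463.0) + 2·(-530.6)] − [8·(-94.0) + 7·(-68.3) + 1·(-687.7)]
= -69.4 kcal/mol

ΔH° = -69.4 kcal/mol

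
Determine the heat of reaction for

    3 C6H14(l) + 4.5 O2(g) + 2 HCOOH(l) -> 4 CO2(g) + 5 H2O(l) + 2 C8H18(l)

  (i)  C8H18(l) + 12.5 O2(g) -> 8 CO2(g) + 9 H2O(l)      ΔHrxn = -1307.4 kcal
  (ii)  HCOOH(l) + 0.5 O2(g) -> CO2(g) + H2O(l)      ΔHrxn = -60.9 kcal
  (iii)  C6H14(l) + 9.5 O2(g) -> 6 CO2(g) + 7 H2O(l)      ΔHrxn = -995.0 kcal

(i) reversed and × 2: (-2)·(-1307.4) = +2614.8 kcal
(ii) × 2: (2)·(-60.9) = -121.8 kcal
(iii) × 3: (3)·(-995.0) = -2985.0 kcal
Combining the equations, ΔHrxn = (-2)·(-1307.4) + (2)·(-60.9) + (3)·(-995.0) = -492.0 kcal

ΔHrxn = -492.0 kcal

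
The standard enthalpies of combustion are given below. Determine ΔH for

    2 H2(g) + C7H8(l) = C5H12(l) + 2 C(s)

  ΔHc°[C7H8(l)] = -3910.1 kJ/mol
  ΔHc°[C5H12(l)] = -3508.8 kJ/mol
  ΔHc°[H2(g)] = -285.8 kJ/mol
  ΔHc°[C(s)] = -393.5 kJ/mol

Using ΔH = Σ nΔHc°(reactants) − Σ nΔHc°(products):
= [2·(-285.8) + 1·(-3910.1)] − [1·(-3508.8) + 2·(-393.5)]
= -185.9 kJ/mol

ΔH = -185.9 kJ/mol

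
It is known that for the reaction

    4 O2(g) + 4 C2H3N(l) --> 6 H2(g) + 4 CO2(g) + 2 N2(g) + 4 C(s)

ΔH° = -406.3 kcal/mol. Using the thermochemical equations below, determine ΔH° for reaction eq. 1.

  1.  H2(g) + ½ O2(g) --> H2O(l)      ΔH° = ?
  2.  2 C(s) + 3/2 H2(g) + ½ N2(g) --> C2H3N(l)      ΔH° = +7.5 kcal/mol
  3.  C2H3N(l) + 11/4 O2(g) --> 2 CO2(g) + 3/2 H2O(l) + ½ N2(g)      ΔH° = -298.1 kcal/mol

eq. 1 reversed and × 3: contributes −3·x
eq. 2 reversed and × 2 (C(s) must end up as a product; scale by 2 for the 4 C(s)): (-2)·(+7.5) = -15.0 kcal/mol
eq. 3 × 2 (×2 to match 4 CO2(g) in the target): (2)·(-298.1) = -596.2 kcal/mol
-406.3 = (-15.0) + (-596.2) − 3·x
x = (-406.3 − (-611.2)) / (-3) = -68.3 kcal/mol

ΔH° = -68.3 kcal/mol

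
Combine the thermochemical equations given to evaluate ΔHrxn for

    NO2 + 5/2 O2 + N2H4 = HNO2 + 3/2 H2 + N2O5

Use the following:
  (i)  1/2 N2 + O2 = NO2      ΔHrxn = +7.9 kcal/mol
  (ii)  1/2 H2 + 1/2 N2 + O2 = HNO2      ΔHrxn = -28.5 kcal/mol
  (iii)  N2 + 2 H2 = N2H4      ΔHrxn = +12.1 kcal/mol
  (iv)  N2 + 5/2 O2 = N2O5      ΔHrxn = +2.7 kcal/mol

ΔHrxn = -45.8 kcal/mol

(i) reversed (reverse to put NO2 on the reactant side): -7.9 kcal/mol
(ii) as written (HNO2 already on the product side): -28.5 kcal/mol
(iii) reversed (N2H4 must end up as a reactant): -12.1 kcal/mol
(iv) as written (N2O5 already on the product side): +2.7 kcal/mol
Since enthalpy is a state function, ΔHrxn = (-1)·(+7.9) + (1)·(-28.5) + (-1)·(+12.1) + (1)·(+2.7) = -45.8 kcal/mol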